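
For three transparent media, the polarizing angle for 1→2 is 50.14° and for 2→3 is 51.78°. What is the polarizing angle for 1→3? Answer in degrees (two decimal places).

θ_B ≈ 56.67°

Each Brewster angle gives a ratio: n₂/n₁ = tan 50.14° = 1.1977, n₃/n₂ = tan 51.78° = 1.2699.
So n₃/n₁ = (n₂/n₁)(n₃/n₂) = 1.1977 × 1.2699 = 1.5209.
θ_B(1→3) = arctan(1.5209) = 56.67°.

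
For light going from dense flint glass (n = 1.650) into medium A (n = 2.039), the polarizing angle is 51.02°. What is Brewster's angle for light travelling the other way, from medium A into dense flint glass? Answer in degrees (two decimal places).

θ_B' ≈ 38.98°

Reversing the direction swaps n₁ and n₂, so tan θ_B' = 1/tan θ_B and θ_B' = 90° − θ_B.
Hence θ_B' = 90° − 51.02° = 38.98°.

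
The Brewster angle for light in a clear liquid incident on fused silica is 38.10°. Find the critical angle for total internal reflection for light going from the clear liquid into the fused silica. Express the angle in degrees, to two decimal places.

θ_c ≈ 51.64°

n₂/n₁ = tan 38.10° = 0.7841; the critical angle satisfies sin θ_c = n₂/n₁.
θ_c = arcsin(0.7841) = 51.64°.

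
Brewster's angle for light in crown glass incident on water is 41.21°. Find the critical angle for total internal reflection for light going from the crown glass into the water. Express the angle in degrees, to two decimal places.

n₂/n₁ = tan 41.21° = 0.8757; the critical angle satisfies sin θ_c = n₂/n₁.
θ_c = arcsin(0.8757) = 61.13°.

θ_c ≈ 61.13°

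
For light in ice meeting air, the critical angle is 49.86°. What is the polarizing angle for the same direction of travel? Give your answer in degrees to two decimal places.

sin θ_c = n₂/n₁, so n₂/n₁ = sin 49.86° = 0.7645.
Brewster: tan θ_B = n₂/n₁ = 0.7645.
θ_B = arctan(0.7645) = 37.40°.

θ_B ≈ 37.40°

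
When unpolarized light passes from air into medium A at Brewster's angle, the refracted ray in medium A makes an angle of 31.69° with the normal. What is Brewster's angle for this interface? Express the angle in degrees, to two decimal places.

θ_B ≈ 58.31°

Brewster's condition makes the reflected and refracted beams perpendicular: θ_B + θ_t = 90°.
θ_B = 90° − 31.69° = 58.31°.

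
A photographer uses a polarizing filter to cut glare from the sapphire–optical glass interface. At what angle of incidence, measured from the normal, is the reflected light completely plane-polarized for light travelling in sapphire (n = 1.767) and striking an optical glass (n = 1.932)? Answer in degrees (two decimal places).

Brewster's condition: tan θ_B = n₂/n₁ = 1.932/1.767 = 1.0934.
θ_B = arctan(1.0934) = 47.55°.

θ_B ≈ 47.55°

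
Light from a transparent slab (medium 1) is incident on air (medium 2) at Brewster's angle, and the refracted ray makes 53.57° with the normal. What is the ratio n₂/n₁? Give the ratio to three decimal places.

At Brewster incidence θ_B = 90° − θ_t = 90° − 53.57° = 36.43°.
tan θ_B = n₂/n₁, so n₂/n₁ = tan 36.43° = 0.738.

n₂/n₁ ≈ 0.738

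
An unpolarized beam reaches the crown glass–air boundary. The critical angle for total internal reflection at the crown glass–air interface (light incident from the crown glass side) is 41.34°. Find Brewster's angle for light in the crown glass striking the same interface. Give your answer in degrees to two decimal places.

θ_B ≈ 33.45°

At the critical angle sin θ_c = n₂/n₁, giving n₂/n₁ = sin 41.34° = 0.6605.
Then tan θ_B = n₂/n₁ = 0.6605, so θ_B = arctan 0.6605 = 33.45°.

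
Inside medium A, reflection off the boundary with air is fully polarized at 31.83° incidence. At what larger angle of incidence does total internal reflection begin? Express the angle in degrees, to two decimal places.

θ_c ≈ 38.37°

n₂/n₁ = tan 31.83° = 0.6208; the critical angle satisfies sin θ_c = n₂/n₁.
θ_c = arcsin(0.6208) = 38.37°.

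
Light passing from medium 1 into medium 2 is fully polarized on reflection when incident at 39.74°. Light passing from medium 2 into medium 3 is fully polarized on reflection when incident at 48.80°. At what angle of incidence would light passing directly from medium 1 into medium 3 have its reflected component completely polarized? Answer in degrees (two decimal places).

θ_B ≈ 43.52°

tan θ_B(1→2) = n₂/n₁ = tan 39.74° = 0.8314.
tan θ_B(2→3) = n₃/n₂ = tan 48.80° = 1.1423.
So n₃/n₁ = (n₂/n₁)(n₃/n₂) = 0.8314 × 1.1423 = 0.9497.
θ_B(1→3) = arctan(0.9497) = 43.52°.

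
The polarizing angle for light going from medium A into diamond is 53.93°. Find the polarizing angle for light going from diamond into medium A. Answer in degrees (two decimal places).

Reversing the direction swaps n₁ and n₂, so tan θ_B' = 1/tan θ_B and θ_B' = 90° − θ_B.
Hence θ_B' = 90° − 53.93° = 36.07°.

θ_B' ≈ 36.07°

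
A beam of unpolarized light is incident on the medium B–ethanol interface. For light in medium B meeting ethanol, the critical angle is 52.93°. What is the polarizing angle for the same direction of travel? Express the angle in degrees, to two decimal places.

θ_B ≈ 38.59°

sin θ_c = n₂/n₁, so n₂/n₁ = sin 52.93° = 0.7979.
Brewster: tan θ_B = n₂/n₁ = 0.7979.
θ_B = arctan(0.7979) = 38.59°.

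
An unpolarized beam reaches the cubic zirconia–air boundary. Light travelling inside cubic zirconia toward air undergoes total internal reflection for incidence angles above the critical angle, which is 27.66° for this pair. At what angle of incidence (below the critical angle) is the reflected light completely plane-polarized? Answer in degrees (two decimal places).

n₂/n₁ = sin θ_c = sin 27.66° = 0.4642.
tan θ_B equals the same ratio, so θ_B = arctan(0.4642) = 24.90°.

θ_B ≈ 24.90°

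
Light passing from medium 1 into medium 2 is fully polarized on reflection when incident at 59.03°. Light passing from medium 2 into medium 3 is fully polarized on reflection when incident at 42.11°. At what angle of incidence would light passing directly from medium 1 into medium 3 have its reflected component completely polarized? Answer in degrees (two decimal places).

θ_B ≈ 56.42°

n₂/n₁ = tan 59.03° = 1.6663 and n₃/n₂ = tan 42.11° = 0.9039.
So n₃/n₁ = (n₂/n₁)(n₃/n₂) = 1.6663 × 0.9039 = 1.5061.
θ_B(1→3) = arctan(1.5061) = 56.42°.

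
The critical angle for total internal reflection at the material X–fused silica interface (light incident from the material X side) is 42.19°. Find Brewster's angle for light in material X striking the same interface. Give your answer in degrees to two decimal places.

θ_B ≈ 33.88°

At the critical angle sin θ_c = n₂/n₁, giving n₂/n₁ = sin 42.19° = 0.6716.
Then tan θ_B = n₂/n₁ = 0.6716, so θ_B = arctan 0.6716 = 33.88°.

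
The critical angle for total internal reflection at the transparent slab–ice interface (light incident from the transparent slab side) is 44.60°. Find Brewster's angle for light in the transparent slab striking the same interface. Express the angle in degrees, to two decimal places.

θ_B ≈ 35.07°

At the critical angle sin θ_c = n₂/n₁, giving n₂/n₁ = sin 44.60° = 0.7022.
Then tan θ_B = n₂/n₁ = 0.7022, so θ_B = arctan 0.7022 = 35.07°.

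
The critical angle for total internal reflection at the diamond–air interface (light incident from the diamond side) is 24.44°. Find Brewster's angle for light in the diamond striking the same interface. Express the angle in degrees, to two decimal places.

θ_B ≈ 22.48°

n₂/n₁ = sin θ_c = sin 24.44° = 0.4137.
tan θ_B equals the same ratio, so θ_B = arctan(0.4137) = 22.48°.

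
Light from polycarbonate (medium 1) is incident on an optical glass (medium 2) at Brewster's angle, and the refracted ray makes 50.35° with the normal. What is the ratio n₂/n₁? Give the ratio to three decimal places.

n₂/n₁ ≈ 0.829

θ_B + θ_t = 90°, so θ_B = 90° − 50.35° = 39.65°.
tan θ_B = n₂/n₁, so n₂/n₁ = tan 39.65° = 0.829.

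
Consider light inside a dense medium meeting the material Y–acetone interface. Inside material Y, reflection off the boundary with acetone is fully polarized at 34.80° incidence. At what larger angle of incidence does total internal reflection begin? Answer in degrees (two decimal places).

From Brewster, n₂/n₁ = tan θ_B = tan 34.80° = 0.6950.
Then sin θ_c = n₂/n₁ = 0.6950, so θ_c = arcsin 0.6950 = 44.03°.

θ_c ≈ 44.03°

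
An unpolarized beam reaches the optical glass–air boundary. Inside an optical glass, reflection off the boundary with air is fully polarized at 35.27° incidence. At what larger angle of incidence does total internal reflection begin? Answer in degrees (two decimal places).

θ_c ≈ 45.01°

n₂/n₁ = tan 35.27° = 0.7073; the critical angle satisfies sin θ_c = n₂/n₁.
θ_c = arcsin(0.7073) = 45.01°.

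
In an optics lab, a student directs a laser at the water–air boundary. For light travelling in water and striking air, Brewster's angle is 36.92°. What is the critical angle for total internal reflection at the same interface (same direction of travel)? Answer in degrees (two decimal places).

θ_c ≈ 48.71°

n₂/n₁ = tan 36.92° = 0.7514; the critical angle satisfies sin θ_c = n₂/n₁.
θ_c = arcsin(0.7514) = 48.71°.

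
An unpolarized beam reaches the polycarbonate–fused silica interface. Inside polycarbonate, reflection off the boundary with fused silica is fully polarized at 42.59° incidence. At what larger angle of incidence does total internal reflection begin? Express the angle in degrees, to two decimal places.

θ_c ≈ 66.81°

n₂/n₁ = tan 42.59° = 0.9192; the critical angle satisfies sin θ_c = n₂/n₁.
θ_c = arcsin(0.9192) = 66.81°.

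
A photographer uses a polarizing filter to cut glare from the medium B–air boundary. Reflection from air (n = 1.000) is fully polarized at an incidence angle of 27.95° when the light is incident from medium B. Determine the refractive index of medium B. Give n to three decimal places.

Brewster's law: tan θ_B = n₂/n₁ (light incident in medium B, refracted into air).
n₁ = n₂ / tan θ_B = 1.000 / tan 27.95° = 1.885.

n ≈ 1.885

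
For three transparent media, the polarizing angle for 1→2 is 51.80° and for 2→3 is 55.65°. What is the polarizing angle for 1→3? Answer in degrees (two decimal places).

θ_B ≈ 61.73°

tan θ_B(1→2) = n₂/n₁ = tan 51.80° = 1.2708.
tan θ_B(2→3) = n₃/n₂ = tan 55.65° = 1.4632.
Multiplying, n₃/n₁ = 1.2708 × 1.4632 = 1.8594, and θ_B(1→3) = arctan 1.8594 = 61.73°.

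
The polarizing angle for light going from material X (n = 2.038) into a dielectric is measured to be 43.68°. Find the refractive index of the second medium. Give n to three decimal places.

n ≈ 1.946

Full polarization of the reflected beam means tan θ_B = n₂/n₁, where n₁ is the incident medium (material X).
n₂ = n₁ tan θ_B = 2.038 × tan 43.68° = 1.946.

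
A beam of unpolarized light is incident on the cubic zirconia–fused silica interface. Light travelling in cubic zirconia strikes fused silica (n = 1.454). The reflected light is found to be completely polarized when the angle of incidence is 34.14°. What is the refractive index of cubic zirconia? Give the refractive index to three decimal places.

Brewster's law: tan θ_B = n₂/n₁ (light incident in cubic zirconia, refracted into fused silica).
n₁ = n₂ / tan θ_B = 1.454 / tan 34.14° = 2.144.

n ≈ 2.144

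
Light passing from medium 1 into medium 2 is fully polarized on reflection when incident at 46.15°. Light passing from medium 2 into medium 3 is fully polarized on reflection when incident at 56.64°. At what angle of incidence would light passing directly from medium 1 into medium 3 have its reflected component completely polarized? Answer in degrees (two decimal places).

θ_B ≈ 57.69°

Each Brewster angle gives a ratio: n₂/n₁ = tan 46.15° = 1.0410, n₃/n₂ = tan 56.64° = 1.5189.
n₃/n₁ = 1.5811. Then tan θ_B(1→3) = n₃/n₁, so θ_B(1→3) = arctan(1.5811) = 57.69°.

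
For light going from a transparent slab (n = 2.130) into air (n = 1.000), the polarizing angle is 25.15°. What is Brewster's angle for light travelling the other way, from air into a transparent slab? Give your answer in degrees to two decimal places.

θ_B' ≈ 64.85°

Reversing the direction swaps n₁ and n₂, so tan θ_B' = 1/tan θ_B and θ_B' = 90° − θ_B.
Hence θ_B' = 90° − 25.15° = 64.85°.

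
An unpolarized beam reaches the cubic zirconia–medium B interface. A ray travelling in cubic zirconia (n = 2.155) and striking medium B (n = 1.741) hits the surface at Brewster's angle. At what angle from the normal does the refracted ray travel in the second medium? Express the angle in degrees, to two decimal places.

θ_B = arctan(n₂/n₁) = arctan(1.741/2.155) = 38.93°.
At Brewster's angle the reflected and refracted rays are perpendicular, so θ_t = 90° − θ_B = 90° − 38.93° = 51.07°.

θ_t ≈ 51.07°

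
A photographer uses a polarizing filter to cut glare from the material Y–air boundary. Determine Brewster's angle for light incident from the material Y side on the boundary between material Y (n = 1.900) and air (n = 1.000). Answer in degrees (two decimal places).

θ_B ≈ 27.76°

Brewster's condition: tan θ_B = n₂/n₁ = 1.000/1.900 = 0.5263.
θ_B = arctan(0.5263) = 27.76°.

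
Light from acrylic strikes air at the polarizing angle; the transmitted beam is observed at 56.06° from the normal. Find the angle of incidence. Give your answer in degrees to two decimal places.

θ_B ≈ 33.94°

Since the reflected and refracted rays are at right angles at the polarizing angle, θ_B + θ_t = 90°.
So θ_B = 90° − θ_t = 90° − 56.06° = 33.94°.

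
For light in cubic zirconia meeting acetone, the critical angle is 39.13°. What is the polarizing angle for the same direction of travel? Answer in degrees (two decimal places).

θ_B ≈ 32.26°

sin θ_c = n₂/n₁, so n₂/n₁ = sin 39.13° = 0.6311.
Brewster: tan θ_B = n₂/n₁ = 0.6311.
θ_B = arctan(0.6311) = 32.26°.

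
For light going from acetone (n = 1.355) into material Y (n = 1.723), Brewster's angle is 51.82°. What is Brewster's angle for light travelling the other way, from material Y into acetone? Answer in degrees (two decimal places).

Reversing the direction swaps n₁ and n₂, so tan θ_B' = 1/tan θ_B and θ_B' = 90° − θ_B.
Hence θ_B' = 90° − 51.82° = 38.18°.

θ_B' ≈ 38.18°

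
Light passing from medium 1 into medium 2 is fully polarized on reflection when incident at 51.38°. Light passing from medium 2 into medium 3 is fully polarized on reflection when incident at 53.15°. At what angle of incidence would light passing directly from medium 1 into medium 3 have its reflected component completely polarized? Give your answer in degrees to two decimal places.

θ_B ≈ 59.09°

tan θ_B(1→2) = n₂/n₁ = tan 51.38° = 1.2518.
tan θ_B(2→3) = n₃/n₂ = tan 53.15° = 1.3343.
So n₃/n₁ = (n₂/n₁)(n₃/n₂) = 1.2518 × 1.3343 = 1.6703.
θ_B(1→3) = arctan(1.6703) = 59.09°.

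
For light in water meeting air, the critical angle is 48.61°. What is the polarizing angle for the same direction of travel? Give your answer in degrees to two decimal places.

At the critical angle sin θ_c = n₂/n₁, giving n₂/n₁ = sin 48.61° = 0.7502.
Then tan θ_B = n₂/n₁ = 0.7502, so θ_B = arctan 0.7502 = 36.88°.

θ_B ≈ 36.88°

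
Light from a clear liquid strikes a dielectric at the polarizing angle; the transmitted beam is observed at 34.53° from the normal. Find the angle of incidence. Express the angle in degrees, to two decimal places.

At Brewster's angle the reflected and refracted rays are perpendicular, so θ_B + θ_t = 90°.
θ_B = 90° − 34.53° = 55.47°.

θ_B ≈ 55.47°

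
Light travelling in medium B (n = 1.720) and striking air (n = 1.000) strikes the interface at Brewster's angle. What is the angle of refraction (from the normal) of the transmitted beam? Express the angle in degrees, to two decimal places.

tan θ_B = n₂/n₁ = 1.000/1.720 = 0.5814, so θ_B = 30.17°.
The refracted ray is perpendicular to the reflected ray, so θ_t = 90° − θ_B = 59.83°.

θ_t ≈ 59.83°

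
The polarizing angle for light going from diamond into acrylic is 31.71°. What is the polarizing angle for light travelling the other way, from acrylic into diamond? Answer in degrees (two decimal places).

θ_B' ≈ 58.29°

tan θ_B' = n₁/n₂ = 1/tan θ_B, so θ_B' = 90° − θ_B.
θ_B' = 90° − 31.71° = 58.29°.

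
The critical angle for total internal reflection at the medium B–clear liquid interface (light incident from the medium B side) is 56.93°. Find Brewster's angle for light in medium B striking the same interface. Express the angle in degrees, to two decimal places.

sin θ_c = n₂/n₁, so n₂/n₁ = sin 56.93° = 0.8380.
Brewster: tan θ_B = n₂/n₁ = 0.8380.
θ_B = arctan(0.8380) = 39.96°.

θ_B ≈ 39.96°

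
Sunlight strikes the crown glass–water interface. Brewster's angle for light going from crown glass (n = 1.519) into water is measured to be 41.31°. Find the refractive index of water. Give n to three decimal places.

Full polarization of the reflected beam means tan θ_B = n₂/n₁, where n₁ is the incident medium (crown glass).
n₂ = n₁ tan θ_B = 1.519 × tan 41.31° = 1.335.

n ≈ 1.335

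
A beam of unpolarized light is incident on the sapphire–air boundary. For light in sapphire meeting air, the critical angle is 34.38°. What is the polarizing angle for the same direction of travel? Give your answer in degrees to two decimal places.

sin θ_c = n₂/n₁, so n₂/n₁ = sin 34.38° = 0.5647.
Brewster: tan θ_B = n₂/n₁ = 0.5647.
θ_B = arctan(0.5647) = 29.45°.

θ_B ≈ 29.45°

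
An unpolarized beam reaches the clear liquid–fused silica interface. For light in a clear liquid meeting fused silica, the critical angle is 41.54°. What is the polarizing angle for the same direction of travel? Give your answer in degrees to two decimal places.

θ_B ≈ 33.55°

n₂/n₁ = sin θ_c = sin 41.54° = 0.6631.
tan θ_B equals the same ratio, so θ_B = arctan(0.6631) = 33.55°.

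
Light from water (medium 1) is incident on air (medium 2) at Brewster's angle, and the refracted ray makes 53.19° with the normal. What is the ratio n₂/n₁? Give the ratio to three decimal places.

At Brewster incidence θ_B = 90° − θ_t = 90° − 53.19° = 36.81°.
tan θ_B = n₂/n₁, so n₂/n₁ = tan 36.81° = 0.748.

n₂/n₁ ≈ 0.748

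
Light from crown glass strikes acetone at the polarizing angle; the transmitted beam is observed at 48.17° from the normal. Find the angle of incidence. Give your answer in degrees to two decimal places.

At Brewster's angle the reflected and refracted rays are perpendicular, so θ_B + θ_t = 90°.
So θ_B = 90° − θ_t = 90° − 48.17° = 41.83°.

θ_B ≈ 41.83°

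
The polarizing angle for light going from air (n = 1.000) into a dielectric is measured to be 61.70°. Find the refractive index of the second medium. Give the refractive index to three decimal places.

Brewster's law: tan θ_B = n₂/n₁ (light incident in air, refracted into a dielectric).
n₂ = n₁ tan θ_B = 1.000 × tan 61.70° = 1.857.

n ≈ 1.857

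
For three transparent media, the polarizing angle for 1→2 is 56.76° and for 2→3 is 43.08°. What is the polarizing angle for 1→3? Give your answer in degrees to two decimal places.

θ_B ≈ 54.98°

n₂/n₁ = tan 56.76° = 1.5258 and n₃/n₂ = tan 43.08° = 0.9351.
n₃/n₁ = 1.4269. Then tan θ_B(1→3) = n₃/n₁, so θ_B(1→3) = arctan(1.4269) = 54.98°.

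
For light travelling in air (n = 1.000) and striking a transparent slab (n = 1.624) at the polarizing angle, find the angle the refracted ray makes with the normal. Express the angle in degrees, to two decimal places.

First find Brewster's angle: tan θ_B = 1.624/1.000 = 1.6240, giving θ_B = 58.38°.
At Brewster's angle the reflected and refracted rays are perpendicular, so θ_t = 90° − θ_B = 90° − 58.38° = 31.62°.

θ_t ≈ 31.62°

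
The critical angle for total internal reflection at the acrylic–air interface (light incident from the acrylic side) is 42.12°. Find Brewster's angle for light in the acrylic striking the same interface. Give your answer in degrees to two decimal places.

sin θ_c = n₂/n₁, so n₂/n₁ = sin 42.12° = 0.6707.
Brewster: tan θ_B = n₂/n₁ = 0.6707.
θ_B = arctan(0.6707) = 33.85°.

θ_B ≈ 33.85°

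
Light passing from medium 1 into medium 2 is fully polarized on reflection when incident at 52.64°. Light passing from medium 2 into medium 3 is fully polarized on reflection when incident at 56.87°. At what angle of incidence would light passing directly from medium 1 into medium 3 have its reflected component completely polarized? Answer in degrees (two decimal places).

n₂/n₁ = tan 52.64° = 1.3098 and n₃/n₂ = tan 56.87° = 1.5322.
So n₃/n₁ = (n₂/n₁)(n₃/n₂) = 1.3098 × 1.5322 = 2.0070.
θ_B(1→3) = arctan(2.0070) = 63.51°.

θ_B ≈ 63.51°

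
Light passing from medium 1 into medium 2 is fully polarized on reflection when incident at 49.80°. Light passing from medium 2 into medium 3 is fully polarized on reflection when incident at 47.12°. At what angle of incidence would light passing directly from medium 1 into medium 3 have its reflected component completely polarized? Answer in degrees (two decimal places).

Each Brewster angle gives a ratio: n₂/n₁ = tan 49.80° = 1.1833, n₃/n₂ = tan 47.12° = 1.0769.
Multiplying, n₃/n₁ = 1.1833 × 1.0769 = 1.2743, and θ_B(1→3) = arctan 1.2743 = 51.88°.

θ_B ≈ 51.88°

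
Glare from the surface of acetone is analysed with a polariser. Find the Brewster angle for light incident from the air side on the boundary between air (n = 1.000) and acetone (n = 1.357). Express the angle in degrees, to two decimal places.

Here n₂/n₁ = 1.357/1.000 = 1.3570, and Brewster's law gives tan θ_B = n₂/n₁.
θ_B = arctan(1.3570) = 53.61°.

θ_B ≈ 53.61°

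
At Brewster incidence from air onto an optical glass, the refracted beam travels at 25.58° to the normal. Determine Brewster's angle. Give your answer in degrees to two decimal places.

Brewster's condition makes the reflected and refracted beams perpendicular: θ_B + θ_t = 90°.
So θ_B = 90° − θ_t = 90° − 25.58° = 64.42°.

θ_B ≈ 64.42°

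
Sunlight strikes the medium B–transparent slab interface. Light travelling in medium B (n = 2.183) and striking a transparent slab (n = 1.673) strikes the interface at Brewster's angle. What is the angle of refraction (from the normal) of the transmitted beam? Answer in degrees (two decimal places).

θ_t ≈ 52.53°

First find Brewster's angle: tan θ_B = 1.673/2.183 = 0.7664, giving θ_B = 37.47°.
At Brewster's angle the reflected and refracted rays are perpendicular, so θ_t = 90° − θ_B = 90° − 37.47° = 52.53°.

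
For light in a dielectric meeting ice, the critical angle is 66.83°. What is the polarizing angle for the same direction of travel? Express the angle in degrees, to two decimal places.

θ_B ≈ 42.59°

n₂/n₁ = sin θ_c = sin 66.83° = 0.9193.
tan θ_B equals the same ratio, so θ_B = arctan(0.9193) = 42.59°.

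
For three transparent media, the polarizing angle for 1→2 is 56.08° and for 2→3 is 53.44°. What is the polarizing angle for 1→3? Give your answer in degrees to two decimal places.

tan θ_B(1→2) = n₂/n₁ = tan 56.08° = 1.4870.
tan θ_B(2→3) = n₃/n₂ = tan 53.44° = 1.3485.
Multiplying, n₃/n₁ = 1.4870 × 1.3485 = 2.0052, and θ_B(1→3) = arctan 2.0052 = 63.49°.

θ_B ≈ 63.49°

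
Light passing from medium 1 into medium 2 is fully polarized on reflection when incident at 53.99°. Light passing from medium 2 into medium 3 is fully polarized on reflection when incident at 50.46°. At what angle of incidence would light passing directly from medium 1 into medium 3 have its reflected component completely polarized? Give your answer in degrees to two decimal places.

tan θ_B(1→2) = n₂/n₁ = tan 53.99° = 1.3759.
tan θ_B(2→3) = n₃/n₂ = tan 50.46° = 1.2114.
n₃/n₁ = 1.6667. Then tan θ_B(1→3) = n₃/n₁, so θ_B(1→3) = arctan(1.6667) = 59.04°.

θ_B ≈ 59.04°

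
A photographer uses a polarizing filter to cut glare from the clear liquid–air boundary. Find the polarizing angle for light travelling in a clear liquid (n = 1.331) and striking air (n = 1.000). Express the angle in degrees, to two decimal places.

Brewster's condition: tan θ_B = n₂/n₁ = 1.000/1.331 = 0.7513.
θ_B = arctan(0.7513) = 36.92°.

θ_B ≈ 36.92°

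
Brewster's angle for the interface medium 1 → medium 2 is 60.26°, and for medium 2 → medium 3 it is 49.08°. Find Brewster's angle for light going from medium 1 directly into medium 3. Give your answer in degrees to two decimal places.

θ_B ≈ 63.65°

Each Brewster angle gives a ratio: n₂/n₁ = tan 60.26° = 1.7503, n₃/n₂ = tan 49.08° = 1.1536.
Multiplying, n₃/n₁ = 1.7503 × 1.1536 = 2.0192, and θ_B(1→3) = arctan 2.0192 = 63.65°.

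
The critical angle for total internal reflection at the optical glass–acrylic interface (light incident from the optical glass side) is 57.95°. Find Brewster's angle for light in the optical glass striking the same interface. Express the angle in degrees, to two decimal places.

sin θ_c = n₂/n₁, so n₂/n₁ = sin 57.95° = 0.8476.
Brewster: tan θ_B = n₂/n₁ = 0.8476.
θ_B = arctan(0.8476) = 40.28°.

θ_B ≈ 40.28°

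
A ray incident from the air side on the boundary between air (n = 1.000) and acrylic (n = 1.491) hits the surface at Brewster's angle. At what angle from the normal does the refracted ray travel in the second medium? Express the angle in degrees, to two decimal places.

θ_t ≈ 33.85°

tan θ_B = n₂/n₁ = 1.491/1.000 = 1.4910, so θ_B = 56.15°.
The refracted ray is perpendicular to the reflected ray, so θ_t = 90° − θ_B = 33.85°.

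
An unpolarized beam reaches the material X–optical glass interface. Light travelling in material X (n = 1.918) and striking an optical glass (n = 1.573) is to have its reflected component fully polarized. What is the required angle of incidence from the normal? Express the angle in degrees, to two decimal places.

Here n₂/n₁ = 1.573/1.918 = 0.8201, and Brewster's law gives tan θ_B = n₂/n₁.
So θ_B = arctan 0.8201 = 39.36°.

θ_B ≈ 39.36°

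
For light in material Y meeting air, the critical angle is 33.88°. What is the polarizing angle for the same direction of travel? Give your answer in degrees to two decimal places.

θ_B ≈ 29.14°

At the critical angle sin θ_c = n₂/n₁, giving n₂/n₁ = sin 33.88° = 0.5575.
Then tan θ_B = n₂/n₁ = 0.5575, so θ_B = arctan 0.5575 = 29.14°.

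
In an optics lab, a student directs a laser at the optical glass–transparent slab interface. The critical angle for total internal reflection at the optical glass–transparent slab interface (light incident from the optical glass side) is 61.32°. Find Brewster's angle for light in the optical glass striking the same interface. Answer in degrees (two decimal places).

sin θ_c = n₂/n₁, so n₂/n₁ = sin 61.32° = 0.8773.
Brewster: tan θ_B = n₂/n₁ = 0.8773.
θ_B = arctan(0.8773) = 41.26°.

θ_B ≈ 41.26°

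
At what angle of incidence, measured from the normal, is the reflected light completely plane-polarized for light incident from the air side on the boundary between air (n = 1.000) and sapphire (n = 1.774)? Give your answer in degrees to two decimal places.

θ_B ≈ 60.59°

At Brewster's angle the reflected and refracted rays are perpendicular, which with Snell's law gives tan θ_B = n₂/n₁.
Here n₂/n₁ = 1.774/1.000 = 1.7740, and Brewster's law gives tan θ_B = n₂/n₁.
θ_B = arctan(1.7740) = 60.59°.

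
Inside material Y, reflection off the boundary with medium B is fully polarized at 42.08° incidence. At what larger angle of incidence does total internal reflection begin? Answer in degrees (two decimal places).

θ_c ≈ 64.55°

n₂/n₁ = tan 42.08° = 0.9029; the critical angle satisfies sin θ_c = n₂/n₁.
θ_c = arcsin(0.9029) = 64.55°.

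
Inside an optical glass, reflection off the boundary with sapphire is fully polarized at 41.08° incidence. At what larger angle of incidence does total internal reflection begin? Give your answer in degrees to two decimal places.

θ_c ≈ 60.66°

n₂/n₁ = tan 41.08° = 0.8717; the critical angle satisfies sin θ_c = n₂/n₁.
θ_c = arcsin(0.8717) = 60.66°.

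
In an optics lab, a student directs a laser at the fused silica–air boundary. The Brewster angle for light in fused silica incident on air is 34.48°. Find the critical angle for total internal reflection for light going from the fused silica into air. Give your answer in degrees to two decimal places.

From Brewster, n₂/n₁ = tan θ_B = tan 34.48° = 0.6868.
Then sin θ_c = n₂/n₁ = 0.6868, so θ_c = arcsin 0.6868 = 43.37°.

θ_c ≈ 43.37°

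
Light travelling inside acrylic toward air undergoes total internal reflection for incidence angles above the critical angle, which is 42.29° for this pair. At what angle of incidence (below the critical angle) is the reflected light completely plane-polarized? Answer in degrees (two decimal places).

θ_B ≈ 33.94°

n₂/n₁ = sin θ_c = sin 42.29° = 0.6729.
tan θ_B equals the same ratio, so θ_B = arctan(0.6729) = 33.94°.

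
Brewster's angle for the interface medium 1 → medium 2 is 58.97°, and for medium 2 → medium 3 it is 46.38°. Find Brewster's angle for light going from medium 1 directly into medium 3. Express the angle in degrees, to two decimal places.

tan θ_B(1→2) = n₂/n₁ = tan 58.97° = 1.6623.
tan θ_B(2→3) = n₃/n₂ = tan 46.38° = 1.0494.
n₃/n₁ = 1.7444. Then tan θ_B(1→3) = n₃/n₁, so θ_B(1→3) = arctan(1.7444) = 60.18°.

θ_B ≈ 60.18°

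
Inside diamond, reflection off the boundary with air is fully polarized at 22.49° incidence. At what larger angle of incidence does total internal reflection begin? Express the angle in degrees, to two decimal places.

θ_c ≈ 24.46°

n₂/n₁ = tan 22.49° = 0.4140; the critical angle satisfies sin θ_c = n₂/n₁.
θ_c = arcsin(0.4140) = 24.46°.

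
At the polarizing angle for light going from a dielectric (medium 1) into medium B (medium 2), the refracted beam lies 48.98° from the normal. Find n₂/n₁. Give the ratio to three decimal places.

θ_B + θ_t = 90°, so θ_B = 90° − 48.98° = 41.02°.
Then n₂/n₁ = tan θ_B = tan 41.02° = 0.870.

n₂/n₁ ≈ 0.870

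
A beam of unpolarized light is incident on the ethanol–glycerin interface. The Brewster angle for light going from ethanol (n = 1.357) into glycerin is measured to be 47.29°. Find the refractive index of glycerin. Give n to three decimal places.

Brewster's law: tan θ_B = n₂/n₁ (light incident in ethanol, refracted into glycerin).
n₂ = n₁ tan θ_B = 1.357 × tan 47.29° = 1.470.

n ≈ 1.470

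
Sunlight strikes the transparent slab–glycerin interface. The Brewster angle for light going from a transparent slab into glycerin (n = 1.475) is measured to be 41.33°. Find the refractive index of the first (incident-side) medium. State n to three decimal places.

n ≈ 1.677

At the Brewster angle, tan θ_B = n₂/n₁ with n₁ on the incident side (a transparent slab) and n₂ on the transmitted side (glycerin).
n₁ = n₂ / tan θ_B = 1.475 / tan 41.33° = 1.677.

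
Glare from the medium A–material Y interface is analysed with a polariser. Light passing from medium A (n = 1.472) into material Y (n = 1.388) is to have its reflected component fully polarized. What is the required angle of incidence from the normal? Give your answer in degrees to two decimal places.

θ_B ≈ 43.32°

tan θ_B = n₂/n₁ = 1.388/1.472 = 0.9429.
So θ_B = arctan 0.9429 = 43.32°.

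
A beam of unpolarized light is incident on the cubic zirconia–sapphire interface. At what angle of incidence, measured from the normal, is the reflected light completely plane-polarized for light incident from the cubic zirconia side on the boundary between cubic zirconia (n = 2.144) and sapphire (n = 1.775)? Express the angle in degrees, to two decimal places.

θ_B ≈ 39.62°

At Brewster's angle the reflected and refracted rays are perpendicular, which with Snell's law gives tan θ_B = n₂/n₁.
tan θ_B = n₂/n₁ = 1.775/2.144 = 0.8279. Taking the arctangent, θ_B = 39.62°.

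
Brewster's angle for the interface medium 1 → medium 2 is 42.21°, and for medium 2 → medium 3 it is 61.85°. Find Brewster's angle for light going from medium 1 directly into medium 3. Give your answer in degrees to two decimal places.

θ_B ≈ 59.46°

Each Brewster angle gives a ratio: n₂/n₁ = tan 42.21° = 0.9071, n₃/n₂ = tan 61.85° = 1.8689.
n₃/n₁ = 1.6952. Then tan θ_B(1→3) = n₃/n₁, so θ_B(1→3) = arctan(1.6952) = 59.46°.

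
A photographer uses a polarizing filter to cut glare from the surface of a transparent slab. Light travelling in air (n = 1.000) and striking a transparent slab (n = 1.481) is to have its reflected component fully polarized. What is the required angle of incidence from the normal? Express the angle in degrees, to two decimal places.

tan θ_B = n₂/n₁ = 1.481/1.000 = 1.4810.
So θ_B = arctan 1.4810 = 55.97°.

θ_B ≈ 55.97°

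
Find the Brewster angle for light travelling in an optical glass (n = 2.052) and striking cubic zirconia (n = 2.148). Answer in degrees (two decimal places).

Here n₂/n₁ = 2.148/2.052 = 1.0468, and Brewster's law gives tan θ_B = n₂/n₁.
So θ_B = arctan 1.0468 = 46.31°.

θ_B ≈ 46.31°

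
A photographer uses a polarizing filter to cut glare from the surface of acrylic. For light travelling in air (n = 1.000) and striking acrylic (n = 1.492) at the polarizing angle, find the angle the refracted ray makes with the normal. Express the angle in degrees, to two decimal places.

θ_t ≈ 33.83°

θ_B = arctan(n₂/n₁) = arctan(1.492/1.000) = 56.17°.
Since θ_B + θ_t = 90° at Brewster incidence, θ_t = 90° − 56.17° = 33.83°.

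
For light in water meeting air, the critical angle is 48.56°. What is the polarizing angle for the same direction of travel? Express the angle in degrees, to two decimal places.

θ_B ≈ 36.86°

At the critical angle sin θ_c = n₂/n₁, giving n₂/n₁ = sin 48.56° = 0.7496.
Then tan θ_B = n₂/n₁ = 0.7496, so θ_B = arctan 0.7496 = 36.86°.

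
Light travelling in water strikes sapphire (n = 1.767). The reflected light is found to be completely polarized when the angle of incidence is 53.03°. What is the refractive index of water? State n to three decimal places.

At the polarizing angle, tan θ_B = n₂/n₁ with n₁ on the incident side (water) and n₂ on the transmitted side (sapphire).
n₁ = n₂ / tan θ_B = 1.767 / tan 53.03° = 1.330.

n ≈ 1.330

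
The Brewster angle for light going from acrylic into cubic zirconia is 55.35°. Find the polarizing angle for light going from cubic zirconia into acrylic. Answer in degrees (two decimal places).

The two Brewster angles are complementary: θ_B' = 90° − θ_B = 90° − 55.35° = 34.65°.

θ_B' ≈ 34.65°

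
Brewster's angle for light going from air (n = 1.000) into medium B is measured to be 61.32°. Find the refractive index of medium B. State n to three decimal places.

Full polarization of the reflected beam means tan θ_B = n₂/n₁, where n₁ is the incident medium (air).
n₂ = n₁ tan θ_B = 1.000 × tan 61.32° = 1.828.

n ≈ 1.828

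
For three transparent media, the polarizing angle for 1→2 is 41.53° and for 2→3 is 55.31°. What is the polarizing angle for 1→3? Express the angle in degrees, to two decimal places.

Each Brewster angle gives a ratio: n₂/n₁ = tan 41.53° = 0.8857, n₃/n₂ = tan 55.31° = 1.4447.
n₃/n₁ = 1.2795. Then tan θ_B(1→3) = n₃/n₁, so θ_B(1→3) = arctan(1.2795) = 51.99°.

θ_B ≈ 51.99°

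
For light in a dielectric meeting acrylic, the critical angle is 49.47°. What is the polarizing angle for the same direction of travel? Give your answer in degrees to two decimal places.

sin θ_c = n₂/n₁, so n₂/n₁ = sin 49.47° = 0.7601.
Brewster: tan θ_B = n₂/n₁ = 0.7601.
θ_B = arctan(0.7601) = 37.24°.

θ_B ≈ 37.24°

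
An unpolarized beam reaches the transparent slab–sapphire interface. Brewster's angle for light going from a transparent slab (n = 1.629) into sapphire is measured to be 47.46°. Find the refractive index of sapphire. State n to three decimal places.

n ≈ 1.775

Full polarization of the reflected beam means tan θ_B = n₂/n₁, where n₁ is the incident medium (a transparent slab).
n₂ = n₁ tan θ_B = 1.629 × tan 47.46° = 1.775.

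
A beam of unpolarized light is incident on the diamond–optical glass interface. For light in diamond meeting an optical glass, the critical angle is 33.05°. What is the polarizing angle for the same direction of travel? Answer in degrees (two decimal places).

θ_B ≈ 28.61°

n₂/n₁ = sin θ_c = sin 33.05° = 0.5454.
tan θ_B equals the same ratio, so θ_B = arctan(0.5454) = 28.61°.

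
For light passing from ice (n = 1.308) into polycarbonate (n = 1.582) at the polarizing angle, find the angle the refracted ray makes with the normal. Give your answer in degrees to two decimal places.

θ_t ≈ 39.58°

θ_B = arctan(n₂/n₁) = arctan(1.582/1.308) = 50.42°.
Since θ_B + θ_t = 90° at Brewster incidence, θ_t = 90° − 50.42° = 39.58°.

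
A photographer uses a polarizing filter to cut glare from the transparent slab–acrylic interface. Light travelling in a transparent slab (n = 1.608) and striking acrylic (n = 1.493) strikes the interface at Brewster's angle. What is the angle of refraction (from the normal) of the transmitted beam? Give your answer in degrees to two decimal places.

tan θ_B = n₂/n₁ = 1.493/1.608 = 0.9285, so θ_B = 42.88°.
Since θ_B + θ_t = 90° at Brewster incidence, θ_t = 90° − 42.88° = 47.12°.

θ_t ≈ 47.12°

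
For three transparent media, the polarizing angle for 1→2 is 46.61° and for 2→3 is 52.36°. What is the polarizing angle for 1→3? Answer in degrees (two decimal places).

n₂/n₁ = tan 46.61° = 1.0578 and n₃/n₂ = tan 52.36° = 1.2967.
Multiplying, n₃/n₁ = 1.0578 × 1.2967 = 1.3717, and θ_B(1→3) = arctan 1.3717 = 53.91°.

θ_B ≈ 53.91°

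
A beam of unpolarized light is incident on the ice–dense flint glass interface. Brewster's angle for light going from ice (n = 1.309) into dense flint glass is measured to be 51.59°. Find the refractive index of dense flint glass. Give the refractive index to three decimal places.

n ≈ 1.651

At Brewster's angle, tan θ_B = n₂/n₁ with n₁ on the incident side (ice) and n₂ on the transmitted side (dense flint glass).
n₂ = n₁ tan θ_B = 1.309 × tan 51.59° = 1.651.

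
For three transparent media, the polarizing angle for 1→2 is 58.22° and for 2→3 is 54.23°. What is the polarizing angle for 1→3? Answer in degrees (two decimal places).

θ_B ≈ 65.95°

n₂/n₁ = tan 58.22° = 1.6141 and n₃/n₂ = tan 54.23° = 1.3881.
So n₃/n₁ = (n₂/n₁)(n₃/n₂) = 1.6141 × 1.3881 = 2.2405.
θ_B(1→3) = arctan(2.2405) = 65.95°.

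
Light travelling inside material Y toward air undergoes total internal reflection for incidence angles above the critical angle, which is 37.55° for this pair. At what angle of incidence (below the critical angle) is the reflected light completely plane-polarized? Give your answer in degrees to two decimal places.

θ_B ≈ 31.36°

n₂/n₁ = sin θ_c = sin 37.55° = 0.6095.
tan θ_B equals the same ratio, so θ_B = arctan(0.6095) = 31.36°.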